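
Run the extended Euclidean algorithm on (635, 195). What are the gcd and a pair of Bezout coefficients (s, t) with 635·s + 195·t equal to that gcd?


Euclidean algorithm on (635, 195) — divide until remainder is 0:
  635 = 3 · 195 + 50
  195 = 3 · 50 + 45
  50 = 1 · 45 + 5
  45 = 9 · 5 + 0
gcd(635, 195) = 5.
Track Bezout coefficients alongside the remainders: start with r₀ = 635 = a·1 + b·0 (s = 1, t = 0) and r₁ = 195 = a·0 + b·1 (s = 0, t = 1); each new remainder r_{k+1} = r_{k-1} − q_k·r_k inherits s_{k+1} = s_{k-1} − q_k·s_k, t_{k+1} = t_{k-1} − q_k·t_k, so r_k = a·s_k + b·t_k at every step:
  q = 3: r = 50, s = 1 − 3·0 = 1, t = 0 − 3·1 = -3  (check: 635·1 + 195·(-3) = 50)
  q = 3: r = 45, s = 0 − 3·1 = -3, t = 1 − 3·(-3) = 10  (check: 635·(-3) + 195·10 = 45)
  q = 1: r = 5, s = 1 − 1·(-3) = 4, t = -3 − 1·10 = -13  (check: 635·4 + 195·(-13) = 5)
The row with r = 5 (the gcd) gives the Bezout coefficients s = 4, t = -13.
Result: 635 · (4) + 195 · (-13) = 5.

gcd(635, 195) = 5; s = 4, t = -13 (check: 635·4 + 195·(-13) = 5).


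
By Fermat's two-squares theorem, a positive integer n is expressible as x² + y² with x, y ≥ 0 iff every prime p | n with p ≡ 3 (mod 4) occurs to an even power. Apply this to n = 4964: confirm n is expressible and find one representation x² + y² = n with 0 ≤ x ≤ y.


Step 1: Factor n = 4964 = 2^2 · 17 · 73.
Step 2: Check the mod-4 condition on each prime factor: 2 = 2 (special); 17 ≡ 1 (mod 4), exponent 1; 73 ≡ 1 (mod 4), exponent 1.
All primes ≡ 3 (mod 4) appear to even exponent (or don't appear), so by the two-squares theorem n IS expressible as a sum of two squares.
Step 3: Build a representation. Group n = k² · m with k = 2 and m = 17 · 73 = 1241 (a product of primes ≡ 1 (mod 4)); a representation of m scales to one of n via (k·x)² + (k·y)² = k²(x² + y²). Each prime p ≡ 1 (mod 4) is itself a sum of two squares; find a² by testing p − a² for a perfect square:
  17: 17 − 1² = 16 = 4² ⇒ 17 = 1² + 4².
  73: 73 − 1² = 72, 73 − 2² = 69, 73 − 3² = 64 = 8² ⇒ 73 = 3² + 8².
  Combine using the Brahmagupta–Fibonacci identity (a² + b²)(c² + d²) = (ac − bd)² + (ad + bc)² = (ac + bd)² + (ad − bc)²:
  17 · 73 = 1241: from (1² + 4²)(3² + 8²), take (1·3 − 4·8, 1·8 + 4·3) = (3 − 32, 8 + 12) = (-29, 20); dropping signs (only squares matter) gives (29, 20); check 29² + 20² = 841 + 400 = 1241 ✓.
  Scale by k = 2: (2·29, 2·20) = (58, 40).
Step 4: Order so x ≤ y and verify: 40² + 58² = 1600 + 3364 = 4964 = n. ✓

n = 4964 = 40² + 58² (one valid representation with x ≤ y).


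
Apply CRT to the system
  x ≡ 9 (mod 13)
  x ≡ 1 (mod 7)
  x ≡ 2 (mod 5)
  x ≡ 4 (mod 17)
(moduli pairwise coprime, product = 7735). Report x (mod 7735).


Product of moduli M = 13 · 7 · 5 · 17 = 7735.
Merge one congruence at a time:
  Start: x ≡ 9 (mod 13).
  Combine with x ≡ 1 (mod 7); new modulus lcm = 91.
    Write x = 9 + 13·t and substitute into x ≡ 1 (mod 7): 13·t ≡ 1 − 9 = -8 (mod 7).
    Reduce coefficients mod 7: 6·t ≡ 6 (mod 7).
    The inverse of 6 mod 7 is 6 (since 6·6 = 36 = 5·7 + 1), so t ≡ 6·6 = 36 ≡ 1 (mod 7).
    Then x = 9 + 13·1 = 22, valid modulo lcm(13, 7) = 91: x ≡ 22 (mod 91).
  Combine with x ≡ 2 (mod 5); new modulus lcm = 455.
    Write x = 22 + 91·t and substitute into x ≡ 2 (mod 5): 91·t ≡ 2 − 22 = -20 (mod 5).
    Reduce coefficients mod 5: 1·t ≡ 0 (mod 5).
    So t ≡ 0 (mod 5).
    Then x = 22 + 91·0 = 22, valid modulo lcm(91, 5) = 455: x ≡ 22 (mod 455).
  Combine with x ≡ 4 (mod 17); new modulus lcm = 7735.
    Write x = 22 + 455·t and substitute into x ≡ 4 (mod 17): 455·t ≡ 4 − 22 = -18 (mod 17).
    Reduce coefficients mod 17: 13·t ≡ 16 (mod 17).
    The inverse of 13 mod 17 is 4 (since 13·4 = 52 = 3·17 + 1), so t ≡ 4·16 = 64 ≡ 13 (mod 17).
    Then x = 22 + 455·13 = 5937, valid modulo lcm(455, 17) = 7735: x ≡ 5937 (mod 7735).
Verify against each original: 5937 mod 13 = 9, 5937 mod 7 = 1, 5937 mod 5 = 2, 5937 mod 17 = 4.

x ≡ 5937 (mod 7735).


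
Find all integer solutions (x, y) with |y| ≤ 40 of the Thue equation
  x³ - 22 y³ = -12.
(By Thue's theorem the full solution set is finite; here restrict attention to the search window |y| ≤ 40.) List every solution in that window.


The equation is x³ - 22y³ = -12. For fixed y, x³ = 22·y³ − 12, so a solution requires the RHS to be a perfect cube.
Strategy: iterate y from -40 to 40, compute RHS = 22·y³ − 12, and check whether it is a (positive or negative) perfect cube.
Check small values of y:
  y = 0: RHS = -12 is not a perfect cube.
  y = 1: RHS = 10 is not a perfect cube.
  y = -1: RHS = -34 is not a perfect cube.
  y = 2: RHS = 164 is not a perfect cube.
  y = -2: RHS = -188 is not a perfect cube.
  y = 3: RHS = 582 is not a perfect cube.
  y = -3: RHS = -606 is not a perfect cube.
Continuing the search up to |y| = 40 finds no solutions either.
No (x, y) in the scanned range satisfies the equation.

No integer solutions with |y| ≤ 40.


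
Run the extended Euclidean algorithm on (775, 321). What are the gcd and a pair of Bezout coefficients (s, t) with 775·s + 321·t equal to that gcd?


Euclidean algorithm on (775, 321) — divide until remainder is 0:
  775 = 2 · 321 + 133
  321 = 2 · 133 + 55
  133 = 2 · 55 + 23
  55 = 2 · 23 + 9
  23 = 2 · 9 + 5
  9 = 1 · 5 + 4
  5 = 1 · 4 + 1
  4 = 4 · 1 + 0
gcd(775, 321) = 1.
Track Bezout coefficients alongside the remainders: start with r₀ = 775 = a·1 + b·0 (s = 1, t = 0) and r₁ = 321 = a·0 + b·1 (s = 0, t = 1); each new remainder r_{k+1} = r_{k-1} − q_k·r_k inherits s_{k+1} = s_{k-1} − q_k·s_k, t_{k+1} = t_{k-1} − q_k·t_k, so r_k = a·s_k + b·t_k at every step:
  q = 2: r = 133, s = 1 − 2·0 = 1, t = 0 − 2·1 = -2  (check: 775·1 + 321·(-2) = 133)
  q = 2: r = 55, s = 0 − 2·1 = -2, t = 1 − 2·(-2) = 5  (check: 775·(-2) + 321·5 = 55)
  q = 2: r = 23, s = 1 − 2·(-2) = 5, t = -2 − 2·5 = -12  (check: 775·5 + 321·(-12) = 23)
  q = 2: r = 9, s = -2 − 2·5 = -12, t = 5 − 2·(-12) = 29  (check: 775·(-12) + 321·29 = 9)
  q = 2: r = 5, s = 5 − 2·(-12) = 29, t = -12 − 2·29 = -70  (check: 775·29 + 321·(-70) = 5)
  q = 1: r = 4, s = -12 − 1·29 = -41, t = 29 − 1·(-70) = 99  (check: 775·(-41) + 321·99 = 4)
  q = 1: r = 1, s = 29 − 1·(-41) = 70, t = -70 − 1·99 = -169  (check: 775·70 + 321·(-169) = 1)
The row with r = 1 (the gcd) gives the Bezout coefficients s = 70, t = -169.
Result: 775 · (70) + 321 · (-169) = 1.

gcd(775, 321) = 1; s = 70, t = -169 (check: 775·70 + 321·(-169) = 1).


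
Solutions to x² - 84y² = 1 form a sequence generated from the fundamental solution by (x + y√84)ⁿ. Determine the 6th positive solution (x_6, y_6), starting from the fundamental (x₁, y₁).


Step 1: Find the fundamental solution (x₁, y₁) of x² - 84y² = 1.
  Expand √84 as a continued fraction. a₀ = ⌊√84⌋ = 9; iterate m_{k+1} = d_k·a_k − m_k, d_{k+1} = (84 − m_{k+1}²)/d_k, a_{k+1} = ⌊(a₀ + m_{k+1})/d_{k+1}⌋ (starting m₀ = 0, d₀ = 1), with convergents p_k = a_k·p_{k-1} + p_{k-2}, q_k = a_k·q_{k-1} + q_{k-2} (p₋₁ = 1, q₋₁ = 0):
  k = 0: a₀ = 9; p₀/q₀ = 9/1; p₀² − 84·q₀² = 81 − 84 = -3.
  k = 1: m = 9, d = 3, a = ⌊(9 + 9)/3⌋ = 6; p/q = (6·9 + 1)/(6·1 + 0) = 55/6; p² − 84·q² = 3025 − 3024 = 1.
  The first convergent with p² − 84·q² = 1 gives the fundamental solution (x₁, y₁) = (55, 6).
Step 2: Apply the recurrence (x_{n+1}, y_{n+1}) = (x₁x_n + 84y₁y_n, x₁y_n + y₁x_n) repeatedly.
  From (x_1, y_1) = (55, 6): x_2 = 55·55 + 84·6·6 = 6049; y_2 = 55·6 + 6·55 = 660.
  From (x_2, y_2) = (6049, 660): x_3 = 55·6049 + 84·6·660 = 665335; y_3 = 55·660 + 6·6049 = 72594.
  From (x_3, y_3) = (665335, 72594): x_4 = 55·665335 + 84·6·72594 = 73180801; y_4 = 55·72594 + 6·665335 = 7984680.
  From (x_4, y_4) = (73180801, 7984680): x_5 = 55·73180801 + 84·6·7984680 = 8049222775; y_5 = 55·7984680 + 6·73180801 = 878242206.
  From (x_5, y_5) = (8049222775, 878242206): x_6 = 55·8049222775 + 84·6·878242206 = 885341324449; y_6 = 55·878242206 + 6·8049222775 = 96598657980.
Step 3: Verify x_6² - 84·y_6² = 783829260777109485153601 - 783829260777109485153600 = 1 (should be 1). ✓

(x_1, y_1) = (55, 6); (x_6, y_6) = (885341324449, 96598657980).


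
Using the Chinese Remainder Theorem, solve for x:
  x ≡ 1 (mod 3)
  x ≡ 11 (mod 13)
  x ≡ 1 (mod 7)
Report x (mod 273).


Moduli 3, 13, 7 are pairwise coprime; by CRT there is a unique solution modulo M = 3 · 13 · 7 = 273.
Solve pairwise, accumulating the modulus:
  Start with x ≡ 1 (mod 3).
  Combine with x ≡ 11 (mod 13): since gcd(3, 13) = 1, we get a unique residue mod 39.
    Write x = 1 + 3·t and substitute into x ≡ 11 (mod 13): 3·t ≡ 11 − 1 = 10 (mod 13).
    The inverse of 3 mod 13 is 9 (since 3·9 = 27 = 2·13 + 1), so t ≡ 9·10 = 90 ≡ 12 (mod 13).
    Then x = 1 + 3·12 = 37, valid modulo lcm(3, 13) = 39: x ≡ 37 (mod 39).
  Combine with x ≡ 1 (mod 7): since gcd(39, 7) = 1, we get a unique residue mod 273.
    Write x = 37 + 39·t and substitute into x ≡ 1 (mod 7): 39·t ≡ 1 − 37 = -36 (mod 7).
    Reduce coefficients mod 7: 4·t ≡ 6 (mod 7).
    The inverse of 4 mod 7 is 2 (since 4·2 = 8 = 1·7 + 1), so t ≡ 2·6 = 12 ≡ 5 (mod 7).
    Then x = 37 + 39·5 = 232, valid modulo lcm(39, 7) = 273: x ≡ 232 (mod 273).
Verify: 232 mod 3 = 1 ✓, 232 mod 13 = 11 ✓, 232 mod 7 = 1 ✓.

x ≡ 232 (mod 273).


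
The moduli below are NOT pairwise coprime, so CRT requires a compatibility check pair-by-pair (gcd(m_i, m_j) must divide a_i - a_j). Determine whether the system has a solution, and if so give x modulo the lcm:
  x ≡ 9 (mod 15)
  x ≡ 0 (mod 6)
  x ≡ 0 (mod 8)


Moduli 15, 6, 8 are not pairwise coprime, so CRT works modulo lcm(m_i) when all pairwise compatibility conditions hold.
Pairwise compatibility: gcd(m_i, m_j) must divide a_i - a_j for every pair.
Merge one congruence at a time:
  Start: x ≡ 9 (mod 15).
  Combine with x ≡ 0 (mod 6): gcd(15, 6) = 3; 0 - 9 = -9, which IS divisible by 3, so compatible.
    Write x = 9 + 15·t and substitute into x ≡ 0 (mod 6): 15·t ≡ 0 − 9 = -9 (mod 6).
    Divide the congruence (and modulus) by g = 3: 5·t ≡ -3 (mod 2).
    Reduce coefficients mod 2: 1·t ≡ 1 (mod 2).
    So t ≡ 1 (mod 2).
    Then x = 9 + 15·1 = 24, valid modulo lcm(15, 6) = 30: x ≡ 24 (mod 30).
  Combine with x ≡ 0 (mod 8): gcd(30, 8) = 2; 0 - 24 = -24, which IS divisible by 2, so compatible.
    Write x = 24 + 30·t and substitute into x ≡ 0 (mod 8): 30·t ≡ 0 − 24 = -24 (mod 8).
    Divide the congruence (and modulus) by g = 2: 15·t ≡ -12 (mod 4).
    Reduce coefficients mod 4: 3·t ≡ 0 (mod 4).
    The inverse of 3 mod 4 is 3 (since 3·3 = 9 = 2·4 + 1), so t ≡ 3·0 = 0 ≡ 0 (mod 4).
    Then x = 24 + 30·0 = 24, valid modulo lcm(30, 8) = 120: x ≡ 24 (mod 120).
Verify: 24 mod 15 = 9, 24 mod 6 = 0, 24 mod 8 = 0.

x ≡ 24 (mod 120).


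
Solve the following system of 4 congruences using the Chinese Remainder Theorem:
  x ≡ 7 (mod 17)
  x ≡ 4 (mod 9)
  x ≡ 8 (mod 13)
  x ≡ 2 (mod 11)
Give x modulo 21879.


Product of moduli M = 17 · 9 · 13 · 11 = 21879.
Merge one congruence at a time:
  Start: x ≡ 7 (mod 17).
  Combine with x ≡ 4 (mod 9); new modulus lcm = 153.
    Write x = 7 + 17·t and substitute into x ≡ 4 (mod 9): 17·t ≡ 4 − 7 = -3 (mod 9).
    Reduce coefficients mod 9: 8·t ≡ 6 (mod 9).
    The inverse of 8 mod 9 is 8 (since 8·8 = 64 = 7·9 + 1), so t ≡ 8·6 = 48 ≡ 3 (mod 9).
    Then x = 7 + 17·3 = 58, valid modulo lcm(17, 9) = 153: x ≡ 58 (mod 153).
  Combine with x ≡ 8 (mod 13); new modulus lcm = 1989.
    Write x = 58 + 153·t and substitute into x ≡ 8 (mod 13): 153·t ≡ 8 − 58 = -50 (mod 13).
    Reduce coefficients mod 13: 10·t ≡ 2 (mod 13).
    The inverse of 10 mod 13 is 4 (since 10·4 = 40 = 3·13 + 1), so t ≡ 4·2 = 8 ≡ 8 (mod 13).
    Then x = 58 + 153·8 = 1282, valid modulo lcm(153, 13) = 1989: x ≡ 1282 (mod 1989).
  Combine with x ≡ 2 (mod 11); new modulus lcm = 21879.
    Write x = 1282 + 1989·t and substitute into x ≡ 2 (mod 11): 1989·t ≡ 2 − 1282 = -1280 (mod 11).
    Reduce coefficients mod 11: 9·t ≡ 7 (mod 11).
    The inverse of 9 mod 11 is 5 (since 9·5 = 45 = 4·11 + 1), so t ≡ 5·7 = 35 ≡ 2 (mod 11).
    Then x = 1282 + 1989·2 = 5260, valid modulo lcm(1989, 11) = 21879: x ≡ 5260 (mod 21879).
Verify against each original: 5260 mod 17 = 7, 5260 mod 9 = 4, 5260 mod 13 = 8, 5260 mod 11 = 2.

x ≡ 5260 (mod 21879).


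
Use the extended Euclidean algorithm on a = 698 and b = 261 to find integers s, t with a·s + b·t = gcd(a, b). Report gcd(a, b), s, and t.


Euclidean algorithm on (698, 261) — divide until remainder is 0:
  698 = 2 · 261 + 176
  261 = 1 · 176 + 85
  176 = 2 · 85 + 6
  85 = 14 · 6 + 1
  6 = 6 · 1 + 0
gcd(698, 261) = 1.
Track Bezout coefficients alongside the remainders: start with r₀ = 698 = a·1 + b·0 (s = 1, t = 0) and r₁ = 261 = a·0 + b·1 (s = 0, t = 1); each new remainder r_{k+1} = r_{k-1} − q_k·r_k inherits s_{k+1} = s_{k-1} − q_k·s_k, t_{k+1} = t_{k-1} − q_k·t_k, so r_k = a·s_k + b·t_k at every step:
  q = 2: r = 176, s = 1 − 2·0 = 1, t = 0 − 2·1 = -2  (check: 698·1 + 261·(-2) = 176)
  q = 1: r = 85, s = 0 − 1·1 = -1, t = 1 − 1·(-2) = 3  (check: 698·(-1) + 261·3 = 85)
  q = 2: r = 6, s = 1 − 2·(-1) = 3, t = -2 − 2·3 = -8  (check: 698·3 + 261·(-8) = 6)
  q = 14: r = 1, s = -1 − 14·3 = -43, t = 3 − 14·(-8) = 115  (check: 698·(-43) + 261·115 = 1)
The row with r = 1 (the gcd) gives the Bezout coefficients s = -43, t = 115.
Result: 698 · (-43) + 261 · (115) = 1.

gcd(698, 261) = 1; s = -43, t = 115 (check: 698·(-43) + 261·115 = 1).


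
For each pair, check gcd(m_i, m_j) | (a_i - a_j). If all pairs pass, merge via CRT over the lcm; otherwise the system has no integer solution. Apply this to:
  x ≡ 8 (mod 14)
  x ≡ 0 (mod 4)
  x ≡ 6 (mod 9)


Moduli 14, 4, 9 are not pairwise coprime, so CRT works modulo lcm(m_i) when all pairwise compatibility conditions hold.
Pairwise compatibility: gcd(m_i, m_j) must divide a_i - a_j for every pair.
Merge one congruence at a time:
  Start: x ≡ 8 (mod 14).
  Combine with x ≡ 0 (mod 4): gcd(14, 4) = 2; 0 - 8 = -8, which IS divisible by 2, so compatible.
    Write x = 8 + 14·t and substitute into x ≡ 0 (mod 4): 14·t ≡ 0 − 8 = -8 (mod 4).
    Divide the congruence (and modulus) by g = 2: 7·t ≡ -4 (mod 2).
    Reduce coefficients mod 2: 1·t ≡ 0 (mod 2).
    So t ≡ 0 (mod 2).
    Then x = 8 + 14·0 = 8, valid modulo lcm(14, 4) = 28: x ≡ 8 (mod 28).
  Combine with x ≡ 6 (mod 9): gcd(28, 9) = 1; 6 - 8 = -2, which IS divisible by 1, so compatible.
    Write x = 8 + 28·t and substitute into x ≡ 6 (mod 9): 28·t ≡ 6 − 8 = -2 (mod 9).
    Reduce coefficients mod 9: 1·t ≡ 7 (mod 9).
    So t ≡ 7 (mod 9).
    Then x = 8 + 28·7 = 204, valid modulo lcm(28, 9) = 252: x ≡ 204 (mod 252).
Verify: 204 mod 14 = 8, 204 mod 4 = 0, 204 mod 9 = 6.

x ≡ 204 (mod 252).


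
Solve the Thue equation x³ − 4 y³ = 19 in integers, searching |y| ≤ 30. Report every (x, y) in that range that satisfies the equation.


The equation is x³ - 4y³ = 19. For fixed y, x³ = 4·y³ + 19, so a solution requires the RHS to be a perfect cube.
Strategy: iterate y from -30 to 30, compute RHS = 4·y³ + 19, and check whether it is a (positive or negative) perfect cube.
Check small values of y:
  y = 0: RHS = 19 is not a perfect cube.
  y = 1: RHS = 23 is not a perfect cube.
  y = -1: RHS = 15 is not a perfect cube.
  y = 2: RHS = 51 is not a perfect cube.
  y = -2: RHS = -13 is not a perfect cube.
  y = 3: RHS = 127 is not a perfect cube.
  y = -3: RHS = -89 is not a perfect cube.
Continuing the search up to |y| = 30 finds no solutions either.
No (x, y) in the scanned range satisfies the equation.

No integer solutions with |y| ≤ 30.


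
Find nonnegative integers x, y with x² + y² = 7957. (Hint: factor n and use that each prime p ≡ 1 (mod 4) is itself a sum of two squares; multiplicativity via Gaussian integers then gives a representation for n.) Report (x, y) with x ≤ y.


Step 1: Factor n = 7957 = 73 · 109.
Step 2: Check the mod-4 condition on each prime factor: 73 ≡ 1 (mod 4), exponent 1; 109 ≡ 1 (mod 4), exponent 1.
All primes ≡ 3 (mod 4) appear to even exponent (or don't appear), so by the two-squares theorem n IS expressible as a sum of two squares.
Step 3: Build a representation. Here n = 73 · 109 is a product of primes ≡ 1 (mod 4). Each prime p ≡ 1 (mod 4) is itself a sum of two squares; find a² by testing p − a² for a perfect square:
  73: 73 − 1² = 72, 73 − 2² = 69, 73 − 3² = 64 = 8² ⇒ 73 = 3² + 8².
  109: 109 − 1² = 108, 109 − 2² = 105, 109 − 3² = 100 = 10² ⇒ 109 = 3² + 10².
  Combine using the Brahmagupta–Fibonacci identity (a² + b²)(c² + d²) = (ac − bd)² + (ad + bc)² = (ac + bd)² + (ad − bc)²:
  73 · 109 = 7957: from (3² + 8²)(3² + 10²), take (3·3 − 8·10, 3·10 + 8·3) = (9 − 80, 30 + 24) = (-71, 54); dropping signs (only squares matter) gives (71, 54); check 71² + 54² = 5041 + 2916 = 7957 ✓.
Step 4: Order so x ≤ y and verify: 54² + 71² = 2916 + 5041 = 7957 = n. ✓

n = 7957 = 54² + 71² (one valid representation with x ≤ y).


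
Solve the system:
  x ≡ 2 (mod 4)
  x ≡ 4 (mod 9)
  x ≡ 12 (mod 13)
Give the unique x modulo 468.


Moduli 4, 9, 13 are pairwise coprime; by CRT there is a unique solution modulo M = 4 · 9 · 13 = 468.
Solve pairwise, accumulating the modulus:
  Start with x ≡ 2 (mod 4).
  Combine with x ≡ 4 (mod 9): since gcd(4, 9) = 1, we get a unique residue mod 36.
    Write x = 2 + 4·t and substitute into x ≡ 4 (mod 9): 4·t ≡ 4 − 2 = 2 (mod 9).
    The inverse of 4 mod 9 is 7 (since 4·7 = 28 = 3·9 + 1), so t ≡ 7·2 = 14 ≡ 5 (mod 9).
    Then x = 2 + 4·5 = 22, valid modulo lcm(4, 9) = 36: x ≡ 22 (mod 36).
  Combine with x ≡ 12 (mod 13): since gcd(36, 13) = 1, we get a unique residue mod 468.
    Write x = 22 + 36·t and substitute into x ≡ 12 (mod 13): 36·t ≡ 12 − 22 = -10 (mod 13).
    Reduce coefficients mod 13: 10·t ≡ 3 (mod 13).
    The inverse of 10 mod 13 is 4 (since 10·4 = 40 = 3·13 + 1), so t ≡ 4·3 = 12 ≡ 12 (mod 13).
    Then x = 22 + 36·12 = 454, valid modulo lcm(36, 13) = 468: x ≡ 454 (mod 468).
Verify: 454 mod 4 = 2 ✓, 454 mod 9 = 4 ✓, 454 mod 13 = 12 ✓.

x ≡ 454 (mod 468).


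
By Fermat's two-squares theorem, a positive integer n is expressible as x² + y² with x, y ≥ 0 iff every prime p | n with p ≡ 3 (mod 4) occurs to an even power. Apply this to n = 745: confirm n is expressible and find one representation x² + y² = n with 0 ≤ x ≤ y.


Step 1: Factor n = 745 = 5 · 149.
Step 2: Check the mod-4 condition on each prime factor: 5 ≡ 1 (mod 4), exponent 1; 149 ≡ 1 (mod 4), exponent 1.
All primes ≡ 3 (mod 4) appear to even exponent (or don't appear), so by the two-squares theorem n IS expressible as a sum of two squares.
Step 3: Build a representation. Here n = 5 · 149 is a product of primes ≡ 1 (mod 4). Each prime p ≡ 1 (mod 4) is itself a sum of two squares; find a² by testing p − a² for a perfect square:
  5: 5 − 1² = 4 = 2² ⇒ 5 = 1² + 2².
  149: 149 − 1² = 148, 149 − 2² = 145, 149 − 3² = 140, 149 − 4² = 133, 149 − 5² = 124, 149 − 6² = 113, 149 − 7² = 100 = 10² ⇒ 149 = 7² + 10².
  Combine using the Brahmagupta–Fibonacci identity (a² + b²)(c² + d²) = (ac − bd)² + (ad + bc)² = (ac + bd)² + (ad − bc)²:
  5 · 149 = 745: from (1² + 2²)(7² + 10²), take (1·7 − 2·10, 1·10 + 2·7) = (7 − 20, 10 + 14) = (-13, 24); dropping signs (only squares matter) gives (13, 24); check 13² + 24² = 169 + 576 = 745 ✓.
Step 4: Order so x ≤ y and verify: 13² + 24² = 169 + 576 = 745 = n. ✓

n = 745 = 13² + 24² (one valid representation with x ≤ y).


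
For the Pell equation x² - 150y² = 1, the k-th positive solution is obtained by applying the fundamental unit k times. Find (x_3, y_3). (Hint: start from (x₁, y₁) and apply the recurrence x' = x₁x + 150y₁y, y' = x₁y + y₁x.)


Step 1: Find the fundamental solution (x₁, y₁) of x² - 150y² = 1.
  Expand √150 as a continued fraction. a₀ = ⌊√150⌋ = 12; iterate m_{k+1} = d_k·a_k − m_k, d_{k+1} = (150 − m_{k+1}²)/d_k, a_{k+1} = ⌊(a₀ + m_{k+1})/d_{k+1}⌋ (starting m₀ = 0, d₀ = 1), with convergents p_k = a_k·p_{k-1} + p_{k-2}, q_k = a_k·q_{k-1} + q_{k-2} (p₋₁ = 1, q₋₁ = 0):
  k = 0: a₀ = 12; p₀/q₀ = 12/1; p₀² − 150·q₀² = 144 − 150 = -6.
  k = 1: m = 12, d = 6, a = ⌊(12 + 12)/6⌋ = 4; p/q = (4·12 + 1)/(4·1 + 0) = 49/4; p² − 150·q² = 2401 − 2400 = 1.
  The first convergent with p² − 150·q² = 1 gives the fundamental solution (x₁, y₁) = (49, 4).
Step 2: Apply the recurrence (x_{n+1}, y_{n+1}) = (x₁x_n + 150y₁y_n, x₁y_n + y₁x_n) repeatedly.
  From (x_1, y_1) = (49, 4): x_2 = 49·49 + 150·4·4 = 4801; y_2 = 49·4 + 4·49 = 392.
  From (x_2, y_2) = (4801, 392): x_3 = 49·4801 + 150·4·392 = 470449; y_3 = 49·392 + 4·4801 = 38412.
Step 3: Verify x_3² - 150·y_3² = 221322261601 - 221322261600 = 1 (should be 1). ✓

(x_1, y_1) = (49, 4); (x_3, y_3) = (470449, 38412).


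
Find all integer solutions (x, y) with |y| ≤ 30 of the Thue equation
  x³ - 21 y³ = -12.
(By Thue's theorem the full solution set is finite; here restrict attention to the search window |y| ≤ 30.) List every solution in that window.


The equation is x³ - 21y³ = -12. For fixed y, x³ = 21·y³ − 12, so a solution requires the RHS to be a perfect cube.
Strategy: iterate y from -30 to 30, compute RHS = 21·y³ − 12, and check whether it is a (positive or negative) perfect cube.
Check small values of y:
  y = 0: RHS = -12 is not a perfect cube.
  y = 1: RHS = 9 is not a perfect cube.
  y = -1: RHS = -33 is not a perfect cube.
  y = 2: RHS = 156 is not a perfect cube.
  y = -2: RHS = -180 is not a perfect cube.
  y = 3: RHS = 555 is not a perfect cube.
  y = -3: RHS = -579 is not a perfect cube.
Continuing the search up to |y| = 30 finds no solutions either.
No (x, y) in the scanned range satisfies the equation.

No integer solutions with |y| ≤ 30.


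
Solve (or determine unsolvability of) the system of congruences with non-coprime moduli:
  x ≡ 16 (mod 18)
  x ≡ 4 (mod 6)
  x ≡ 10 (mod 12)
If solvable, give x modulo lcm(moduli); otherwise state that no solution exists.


Moduli 18, 6, 12 are not pairwise coprime, so CRT works modulo lcm(m_i) when all pairwise compatibility conditions hold.
Pairwise compatibility: gcd(m_i, m_j) must divide a_i - a_j for every pair.
Merge one congruence at a time:
  Start: x ≡ 16 (mod 18).
  Combine with x ≡ 4 (mod 6): gcd(18, 6) = 6; 4 - 16 = -12, which IS divisible by 6, so compatible.
    Write x = 16 + 18·t and substitute into x ≡ 4 (mod 6): 18·t ≡ 4 − 16 = -12 (mod 6).
    Divide the congruence (and modulus) by g = 6: 3·t ≡ -2 (mod 1).
    Modulo 1 every t works; take t = 0.
    Then x = 16 + 18·0 = 16, valid modulo lcm(18, 6) = 18: x ≡ 16 (mod 18).
  Combine with x ≡ 10 (mod 12): gcd(18, 12) = 6; 10 - 16 = -6, which IS divisible by 6, so compatible.
    Write x = 16 + 18·t and substitute into x ≡ 10 (mod 12): 18·t ≡ 10 − 16 = -6 (mod 12).
    Divide the congruence (and modulus) by g = 6: 3·t ≡ -1 (mod 2).
    Reduce coefficients mod 2: 1·t ≡ 1 (mod 2).
    So t ≡ 1 (mod 2).
    Then x = 16 + 18·1 = 34, valid modulo lcm(18, 12) = 36: x ≡ 34 (mod 36).
Verify: 34 mod 18 = 16, 34 mod 6 = 4, 34 mod 12 = 10.

x ≡ 34 (mod 36).


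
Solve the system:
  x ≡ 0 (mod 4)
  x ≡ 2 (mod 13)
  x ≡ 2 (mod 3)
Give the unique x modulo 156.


Moduli 4, 13, 3 are pairwise coprime; by CRT there is a unique solution modulo M = 4 · 13 · 3 = 156.
Solve pairwise, accumulating the modulus:
  Start with x ≡ 0 (mod 4).
  Combine with x ≡ 2 (mod 13): since gcd(4, 13) = 1, we get a unique residue mod 52.
    Write x = 0 + 4·t and substitute into x ≡ 2 (mod 13): 4·t ≡ 2 − 0 = 2 (mod 13).
    The inverse of 4 mod 13 is 10 (since 4·10 = 40 = 3·13 + 1), so t ≡ 10·2 = 20 ≡ 7 (mod 13).
    Then x = 0 + 4·7 = 28, valid modulo lcm(4, 13) = 52: x ≡ 28 (mod 52).
  Combine with x ≡ 2 (mod 3): since gcd(52, 3) = 1, we get a unique residue mod 156.
    Write x = 28 + 52·t and substitute into x ≡ 2 (mod 3): 52·t ≡ 2 − 28 = -26 (mod 3).
    Reduce coefficients mod 3: 1·t ≡ 1 (mod 3).
    So t ≡ 1 (mod 3).
    Then x = 28 + 52·1 = 80, valid modulo lcm(52, 3) = 156: x ≡ 80 (mod 156).
Verify: 80 mod 4 = 0 ✓, 80 mod 13 = 2 ✓, 80 mod 3 = 2 ✓.

x ≡ 80 (mod 156).


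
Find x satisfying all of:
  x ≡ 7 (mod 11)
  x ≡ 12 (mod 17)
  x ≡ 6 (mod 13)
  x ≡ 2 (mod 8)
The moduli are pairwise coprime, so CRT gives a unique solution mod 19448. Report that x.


Product of moduli M = 11 · 17 · 13 · 8 = 19448.
Merge one congruence at a time:
  Start: x ≡ 7 (mod 11).
  Combine with x ≡ 12 (mod 17); new modulus lcm = 187.
    Write x = 7 + 11·t and substitute into x ≡ 12 (mod 17): 11·t ≡ 12 − 7 = 5 (mod 17).
    The inverse of 11 mod 17 is 14 (since 11·14 = 154 = 9·17 + 1), so t ≡ 14·5 = 70 ≡ 2 (mod 17).
    Then x = 7 + 11·2 = 29, valid modulo lcm(11, 17) = 187: x ≡ 29 (mod 187).
  Combine with x ≡ 6 (mod 13); new modulus lcm = 2431.
    Write x = 29 + 187·t and substitute into x ≡ 6 (mod 13): 187·t ≡ 6 − 29 = -23 (mod 13).
    Reduce coefficients mod 13: 5·t ≡ 3 (mod 13).
    The inverse of 5 mod 13 is 8 (since 5·8 = 40 = 3·13 + 1), so t ≡ 8·3 = 24 ≡ 11 (mod 13).
    Then x = 29 + 187·11 = 2086, valid modulo lcm(187, 13) = 2431: x ≡ 2086 (mod 2431).
  Combine with x ≡ 2 (mod 8); new modulus lcm = 19448.
    Write x = 2086 + 2431·t and substitute into x ≡ 2 (mod 8): 2431·t ≡ 2 − 2086 = -2084 (mod 8).
    Reduce coefficients mod 8: 7·t ≡ 4 (mod 8).
    The inverse of 7 mod 8 is 7 (since 7·7 = 49 = 6·8 + 1), so t ≡ 7·4 = 28 ≡ 4 (mod 8).
    Then x = 2086 + 2431·4 = 11810, valid modulo lcm(2431, 8) = 19448: x ≡ 11810 (mod 19448).
Verify against each original: 11810 mod 11 = 7, 11810 mod 17 = 12, 11810 mod 13 = 6, 11810 mod 8 = 2.

x ≡ 11810 (mod 19448).


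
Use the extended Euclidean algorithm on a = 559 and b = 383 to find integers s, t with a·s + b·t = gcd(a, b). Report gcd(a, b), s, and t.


Euclidean algorithm on (559, 383) — divide until remainder is 0:
  559 = 1 · 383 + 176
  383 = 2 · 176 + 31
  176 = 5 · 31 + 21
  31 = 1 · 21 + 10
  21 = 2 · 10 + 1
  10 = 10 · 1 + 0
gcd(559, 383) = 1.
Track Bezout coefficients alongside the remainders: start with r₀ = 559 = a·1 + b·0 (s = 1, t = 0) and r₁ = 383 = a·0 + b·1 (s = 0, t = 1); each new remainder r_{k+1} = r_{k-1} − q_k·r_k inherits s_{k+1} = s_{k-1} − q_k·s_k, t_{k+1} = t_{k-1} − q_k·t_k, so r_k = a·s_k + b·t_k at every step:
  q = 1: r = 176, s = 1 − 1·0 = 1, t = 0 − 1·1 = -1  (check: 559·1 + 383·(-1) = 176)
  q = 2: r = 31, s = 0 − 2·1 = -2, t = 1 − 2·(-1) = 3  (check: 559·(-2) + 383·3 = 31)
  q = 5: r = 21, s = 1 − 5·(-2) = 11, t = -1 − 5·3 = -16  (check: 559·11 + 383·(-16) = 21)
  q = 1: r = 10, s = -2 − 1·11 = -13, t = 3 − 1·(-16) = 19  (check: 559·(-13) + 383·19 = 10)
  q = 2: r = 1, s = 11 − 2·(-13) = 37, t = -16 − 2·19 = -54  (check: 559·37 + 383·(-54) = 1)
The row with r = 1 (the gcd) gives the Bezout coefficients s = 37, t = -54.
Result: 559 · (37) + 383 · (-54) = 1.

gcd(559, 383) = 1; s = 37, t = -54 (check: 559·37 + 383·(-54) = 1).


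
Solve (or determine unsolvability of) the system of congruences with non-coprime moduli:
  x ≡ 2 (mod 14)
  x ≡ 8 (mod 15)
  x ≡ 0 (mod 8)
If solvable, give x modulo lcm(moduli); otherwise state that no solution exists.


Moduli 14, 15, 8 are not pairwise coprime, so CRT works modulo lcm(m_i) when all pairwise compatibility conditions hold.
Pairwise compatibility: gcd(m_i, m_j) must divide a_i - a_j for every pair.
Merge one congruence at a time:
  Start: x ≡ 2 (mod 14).
  Combine with x ≡ 8 (mod 15): gcd(14, 15) = 1; 8 - 2 = 6, which IS divisible by 1, so compatible.
    Write x = 2 + 14·t and substitute into x ≡ 8 (mod 15): 14·t ≡ 8 − 2 = 6 (mod 15).
    The inverse of 14 mod 15 is 14 (since 14·14 = 196 = 13·15 + 1), so t ≡ 14·6 = 84 ≡ 9 (mod 15).
    Then x = 2 + 14·9 = 128, valid modulo lcm(14, 15) = 210: x ≡ 128 (mod 210).
  Combine with x ≡ 0 (mod 8): gcd(210, 8) = 2; 0 - 128 = -128, which IS divisible by 2, so compatible.
    Write x = 128 + 210·t and substitute into x ≡ 0 (mod 8): 210·t ≡ 0 − 128 = -128 (mod 8).
    Divide the congruence (and modulus) by g = 2: 105·t ≡ -64 (mod 4).
    Reduce coefficients mod 4: 1·t ≡ 0 (mod 4).
    So t ≡ 0 (mod 4).
    Then x = 128 + 210·0 = 128, valid modulo lcm(210, 8) = 840: x ≡ 128 (mod 840).
Verify: 128 mod 14 = 2, 128 mod 15 = 8, 128 mod 8 = 0.

x ≡ 128 (mod 840).


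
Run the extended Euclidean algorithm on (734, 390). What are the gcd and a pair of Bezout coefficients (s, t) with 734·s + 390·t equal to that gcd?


Euclidean algorithm on (734, 390) — divide until remainder is 0:
  734 = 1 · 390 + 344
  390 = 1 · 344 + 46
  344 = 7 · 46 + 22
  46 = 2 · 22 + 2
  22 = 11 · 2 + 0
gcd(734, 390) = 2.
Track Bezout coefficients alongside the remainders: start with r₀ = 734 = a·1 + b·0 (s = 1, t = 0) and r₁ = 390 = a·0 + b·1 (s = 0, t = 1); each new remainder r_{k+1} = r_{k-1} − q_k·r_k inherits s_{k+1} = s_{k-1} − q_k·s_k, t_{k+1} = t_{k-1} − q_k·t_k, so r_k = a·s_k + b·t_k at every step:
  q = 1: r = 344, s = 1 − 1·0 = 1, t = 0 − 1·1 = -1  (check: 734·1 + 390·(-1) = 344)
  q = 1: r = 46, s = 0 − 1·1 = -1, t = 1 − 1·(-1) = 2  (check: 734·(-1) + 390·2 = 46)
  q = 7: r = 22, s = 1 − 7·(-1) = 8, t = -1 − 7·2 = -15  (check: 734·8 + 390·(-15) = 22)
  q = 2: r = 2, s = -1 − 2·8 = -17, t = 2 − 2·(-15) = 32  (check: 734·(-17) + 390·32 = 2)
The row with r = 2 (the gcd) gives the Bezout coefficients s = -17, t = 32.
Result: 734 · (-17) + 390 · (32) = 2.

gcd(734, 390) = 2; s = -17, t = 32 (check: 734·(-17) + 390·32 = 2).


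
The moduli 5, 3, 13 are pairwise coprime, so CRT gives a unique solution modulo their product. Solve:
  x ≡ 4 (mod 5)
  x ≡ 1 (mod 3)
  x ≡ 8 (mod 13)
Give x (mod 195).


Moduli 5, 3, 13 are pairwise coprime; by CRT there is a unique solution modulo M = 5 · 3 · 13 = 195.
Solve pairwise, accumulating the modulus:
  Start with x ≡ 4 (mod 5).
  Combine with x ≡ 1 (mod 3): since gcd(5, 3) = 1, we get a unique residue mod 15.
    Write x = 4 + 5·t and substitute into x ≡ 1 (mod 3): 5·t ≡ 1 − 4 = -3 (mod 3).
    Reduce coefficients mod 3: 2·t ≡ 0 (mod 3).
    The inverse of 2 mod 3 is 2 (since 2·2 = 4 = 1·3 + 1), so t ≡ 2·0 = 0 ≡ 0 (mod 3).
    Then x = 4 + 5·0 = 4, valid modulo lcm(5, 3) = 15: x ≡ 4 (mod 15).
  Combine with x ≡ 8 (mod 13): since gcd(15, 13) = 1, we get a unique residue mod 195.
    Write x = 4 + 15·t and substitute into x ≡ 8 (mod 13): 15·t ≡ 8 − 4 = 4 (mod 13).
    Reduce coefficients mod 13: 2·t ≡ 4 (mod 13).
    The inverse of 2 mod 13 is 7 (since 2·7 = 14 = 1·13 + 1), so t ≡ 7·4 = 28 ≡ 2 (mod 13).
    Then x = 4 + 15·2 = 34, valid modulo lcm(15, 13) = 195: x ≡ 34 (mod 195).
Verify: 34 mod 5 = 4 ✓, 34 mod 3 = 1 ✓, 34 mod 13 = 8 ✓.

x ≡ 34 (mod 195).


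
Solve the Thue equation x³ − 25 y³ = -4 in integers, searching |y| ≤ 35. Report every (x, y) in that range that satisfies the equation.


The equation is x³ - 25y³ = -4. For fixed y, x³ = 25·y³ − 4, so a solution requires the RHS to be a perfect cube.
Strategy: iterate y from -35 to 35, compute RHS = 25·y³ − 4, and check whether it is a (positive or negative) perfect cube.
Check small values of y:
  y = 0: RHS = -4 is not a perfect cube.
  y = 1: RHS = 21 is not a perfect cube.
  y = -1: RHS = -29 is not a perfect cube.
  y = 2: RHS = 196 is not a perfect cube.
  y = -2: RHS = -204 is not a perfect cube.
  y = 3: RHS = 671 is not a perfect cube.
  y = -3: RHS = -679 is not a perfect cube.
Continuing the search up to |y| = 35 finds no solutions either.
No (x, y) in the scanned range satisfies the equation.

No integer solutions with |y| ≤ 35.


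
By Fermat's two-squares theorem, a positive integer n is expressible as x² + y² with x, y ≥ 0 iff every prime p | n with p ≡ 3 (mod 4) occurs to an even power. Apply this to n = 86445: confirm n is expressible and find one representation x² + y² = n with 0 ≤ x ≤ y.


Step 1: Factor n = 86445 = 3^2 · 5 · 17 · 113.
Step 2: Check the mod-4 condition on each prime factor: 3 ≡ 3 (mod 4), exponent 2 (must be even); 5 ≡ 1 (mod 4), exponent 1; 17 ≡ 1 (mod 4), exponent 1; 113 ≡ 1 (mod 4), exponent 1.
All primes ≡ 3 (mod 4) appear to even exponent (or don't appear), so by the two-squares theorem n IS expressible as a sum of two squares.
Step 3: Build a representation. Group n = k² · m with k = 3 and m = 5 · 17 · 113 = 9605 (a product of primes ≡ 1 (mod 4)); a representation of m scales to one of n via (k·x)² + (k·y)² = k²(x² + y²). Each prime p ≡ 1 (mod 4) is itself a sum of two squares; find a² by testing p − a² for a perfect square:
  5: 5 − 1² = 4 = 2² ⇒ 5 = 1² + 2².
  17: 17 − 1² = 16 = 4² ⇒ 17 = 1² + 4².
  113: 113 − 1² = 112, 113 − 2² = 109, 113 − 3² = 104, 113 − 4² = 97, 113 − 5² = 88, 113 − 6² = 77, 113 − 7² = 64 = 8² ⇒ 113 = 7² + 8².
  Combine using the Brahmagupta–Fibonacci identity (a² + b²)(c² + d²) = (ac − bd)² + (ad + bc)² = (ac + bd)² + (ad − bc)²:
  5 · 17 = 85: from (1² + 2²)(1² + 4²), take (1·1 − 2·4, 1·4 + 2·1) = (1 − 8, 4 + 2) = (-7, 6); dropping signs (only squares matter) gives (7, 6); check 7² + 6² = 49 + 36 = 85 ✓.
  85 · 113 = 9605: from (7² + 6²)(7² + 8²), take (7·7 − 6·8, 7·8 + 6·7) = (49 − 48, 56 + 42) = (1, 98); check 1² + 98² = 1 + 9604 = 9605 ✓.
  Scale by k = 3: (3·1, 3·98) = (3, 294).
Step 4: Order so x ≤ y and verify: 3² + 294² = 9 + 86436 = 86445 = n. ✓

n = 86445 = 3² + 294² (one valid representation with x ≤ y).


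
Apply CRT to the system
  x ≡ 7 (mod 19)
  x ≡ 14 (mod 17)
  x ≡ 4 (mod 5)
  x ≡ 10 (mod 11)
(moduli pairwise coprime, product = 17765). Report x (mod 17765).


Product of moduli M = 19 · 17 · 5 · 11 = 17765.
Merge one congruence at a time:
  Start: x ≡ 7 (mod 19).
  Combine with x ≡ 14 (mod 17); new modulus lcm = 323.
    Write x = 7 + 19·t and substitute into x ≡ 14 (mod 17): 19·t ≡ 14 − 7 = 7 (mod 17).
    Reduce coefficients mod 17: 2·t ≡ 7 (mod 17).
    The inverse of 2 mod 17 is 9 (since 2·9 = 18 = 1·17 + 1), so t ≡ 9·7 = 63 ≡ 12 (mod 17).
    Then x = 7 + 19·12 = 235, valid modulo lcm(19, 17) = 323: x ≡ 235 (mod 323).
  Combine with x ≡ 4 (mod 5); new modulus lcm = 1615.
    Write x = 235 + 323·t and substitute into x ≡ 4 (mod 5): 323·t ≡ 4 − 235 = -231 (mod 5).
    Reduce coefficients mod 5: 3·t ≡ 4 (mod 5).
    The inverse of 3 mod 5 is 2 (since 3·2 = 6 = 1·5 + 1), so t ≡ 2·4 = 8 ≡ 3 (mod 5).
    Then x = 235 + 323·3 = 1204, valid modulo lcm(323, 5) = 1615: x ≡ 1204 (mod 1615).
  Combine with x ≡ 10 (mod 11); new modulus lcm = 17765.
    Write x = 1204 + 1615·t and substitute into x ≡ 10 (mod 11): 1615·t ≡ 10 − 1204 = -1194 (mod 11).
    Reduce coefficients mod 11: 9·t ≡ 5 (mod 11).
    The inverse of 9 mod 11 is 5 (since 9·5 = 45 = 4·11 + 1), so t ≡ 5·5 = 25 ≡ 3 (mod 11).
    Then x = 1204 + 1615·3 = 6049, valid modulo lcm(1615, 11) = 17765: x ≡ 6049 (mod 17765).
Verify against each original: 6049 mod 19 = 7, 6049 mod 17 = 14, 6049 mod 5 = 4, 6049 mod 11 = 10.

x ≡ 6049 (mod 17765).


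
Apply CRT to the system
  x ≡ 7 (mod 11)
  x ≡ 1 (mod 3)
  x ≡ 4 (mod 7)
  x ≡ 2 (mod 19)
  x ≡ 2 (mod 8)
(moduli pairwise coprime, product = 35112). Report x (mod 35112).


Product of moduli M = 11 · 3 · 7 · 19 · 8 = 35112.
Merge one congruence at a time:
  Start: x ≡ 7 (mod 11).
  Combine with x ≡ 1 (mod 3); new modulus lcm = 33.
    Write x = 7 + 11·t and substitute into x ≡ 1 (mod 3): 11·t ≡ 1 − 7 = -6 (mod 3).
    Reduce coefficients mod 3: 2·t ≡ 0 (mod 3).
    The inverse of 2 mod 3 is 2 (since 2·2 = 4 = 1·3 + 1), so t ≡ 2·0 = 0 ≡ 0 (mod 3).
    Then x = 7 + 11·0 = 7, valid modulo lcm(11, 3) = 33: x ≡ 7 (mod 33).
  Combine with x ≡ 4 (mod 7); new modulus lcm = 231.
    Write x = 7 + 33·t and substitute into x ≡ 4 (mod 7): 33·t ≡ 4 − 7 = -3 (mod 7).
    Reduce coefficients mod 7: 5·t ≡ 4 (mod 7).
    The inverse of 5 mod 7 is 3 (since 5·3 = 15 = 2·7 + 1), so t ≡ 3·4 = 12 ≡ 5 (mod 7).
    Then x = 7 + 33·5 = 172, valid modulo lcm(33, 7) = 231: x ≡ 172 (mod 231).
  Combine with x ≡ 2 (mod 19); new modulus lcm = 4389.
    Write x = 172 + 231·t and substitute into x ≡ 2 (mod 19): 231·t ≡ 2 − 172 = -170 (mod 19).
    Reduce coefficients mod 19: 3·t ≡ 1 (mod 19).
    The inverse of 3 mod 19 is 13 (since 3·13 = 39 = 2·19 + 1), so t ≡ 13·1 = 13 ≡ 13 (mod 19).
    Then x = 172 + 231·13 = 3175, valid modulo lcm(231, 19) = 4389: x ≡ 3175 (mod 4389).
  Combine with x ≡ 2 (mod 8); new modulus lcm = 35112.
    Write x = 3175 + 4389·t and substitute into x ≡ 2 (mod 8): 4389·t ≡ 2 − 3175 = -3173 (mod 8).
    Reduce coefficients mod 8: 5·t ≡ 3 (mod 8).
    The inverse of 5 mod 8 is 5 (since 5·5 = 25 = 3·8 + 1), so t ≡ 5·3 = 15 ≡ 7 (mod 8).
    Then x = 3175 + 4389·7 = 33898, valid modulo lcm(4389, 8) = 35112: x ≡ 33898 (mod 35112).
Verify against each original: 33898 mod 11 = 7, 33898 mod 3 = 1, 33898 mod 7 = 4, 33898 mod 19 = 2, 33898 mod 8 = 2.

x ≡ 33898 (mod 35112).


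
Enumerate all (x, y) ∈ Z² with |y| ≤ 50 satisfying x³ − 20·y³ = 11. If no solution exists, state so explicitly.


The equation is x³ - 20y³ = 11. For fixed y, x³ = 20·y³ + 11, so a solution requires the RHS to be a perfect cube.
Strategy: iterate y from -50 to 50, compute RHS = 20·y³ + 11, and check whether it is a (positive or negative) perfect cube.
Check small values of y:
  y = 0: RHS = 11 is not a perfect cube.
  y = 1: RHS = 31 is not a perfect cube.
  y = -1: RHS = -9 is not a perfect cube.
  y = 2: RHS = 171 is not a perfect cube.
  y = -2: RHS = -149 is not a perfect cube.
  y = 3: RHS = 551 is not a perfect cube.
  y = -3: RHS = -529 is not a perfect cube.
Continuing the search up to |y| = 50 finds no solutions either.
No (x, y) in the scanned range satisfies the equation.

No integer solutions with |y| ≤ 50.


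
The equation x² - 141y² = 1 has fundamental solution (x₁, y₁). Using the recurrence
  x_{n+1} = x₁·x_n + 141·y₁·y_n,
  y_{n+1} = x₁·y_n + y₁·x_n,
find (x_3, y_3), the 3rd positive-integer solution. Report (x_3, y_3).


Step 1: Find the fundamental solution (x₁, y₁) of x² - 141y² = 1.
  Expand √141 as a continued fraction. a₀ = ⌊√141⌋ = 11; iterate m_{k+1} = d_k·a_k − m_k, d_{k+1} = (141 − m_{k+1}²)/d_k, a_{k+1} = ⌊(a₀ + m_{k+1})/d_{k+1}⌋ (starting m₀ = 0, d₀ = 1), with convergents p_k = a_k·p_{k-1} + p_{k-2}, q_k = a_k·q_{k-1} + q_{k-2} (p₋₁ = 1, q₋₁ = 0):
  k = 0: a₀ = 11; p₀/q₀ = 11/1; p₀² − 141·q₀² = 121 − 141 = -20.
  k = 1: m = 11, d = 20, a = ⌊(11 + 11)/20⌋ = 1; p/q = (1·11 + 1)/(1·1 + 0) = 12/1; p² − 141·q² = 144 − 141 = 3.
  k = 2: m = 9, d = 3, a = ⌊(11 + 9)/3⌋ = 6; p/q = (6·12 + 11)/(6·1 + 1) = 83/7; p² − 141·q² = 6889 − 6909 = -20.
  k = 3: m = 9, d = 20, a = ⌊(11 + 9)/20⌋ = 1; p/q = (1·83 + 12)/(1·7 + 1) = 95/8; p² − 141·q² = 9025 − 9024 = 1.
  The first convergent with p² − 141·q² = 1 gives the fundamental solution (x₁, y₁) = (95, 8).
Step 2: Apply the recurrence (x_{n+1}, y_{n+1}) = (x₁x_n + 141y₁y_n, x₁y_n + y₁x_n) repeatedly.
  From (x_1, y_1) = (95, 8): x_2 = 95·95 + 141·8·8 = 18049; y_2 = 95·8 + 8·95 = 1520.
  From (x_2, y_2) = (18049, 1520): x_3 = 95·18049 + 141·8·1520 = 3429215; y_3 = 95·1520 + 8·18049 = 288792.
Step 3: Verify x_3² - 141·y_3² = 11759515516225 - 11759515516224 = 1 (should be 1). ✓

(x_1, y_1) = (95, 8); (x_3, y_3) = (3429215, 288792).
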